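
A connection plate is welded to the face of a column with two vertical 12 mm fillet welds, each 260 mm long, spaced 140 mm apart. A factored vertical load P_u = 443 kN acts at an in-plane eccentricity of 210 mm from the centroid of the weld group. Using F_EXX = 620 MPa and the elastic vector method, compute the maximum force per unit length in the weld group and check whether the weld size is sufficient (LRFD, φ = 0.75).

Total weld length L_w = 520 mm. Treat welds as unit-width lines.
Polar moment about centroid: J = 2[d³/12 + d(b/2)²] = 2[260³/12 + 260×70²] = 5477000 mm³.
Direct shear f_v = P/L_w = 443×10³ / 520 = 851.9 N/mm (vertical).
Torsion M = P·e = 443×10³ × 210 = 93030000 N·mm.
Critical point at (x, y) = (70, 130) from centroid. f_tx = M·y/J = 2208 N/mm; f_ty = M·x/J = 1189 N/mm.
Resultant f_max = √[f_tx² + (f_v + f_ty)²] = √[2208² + (851.9 + 1189)²] = 3007 N/mm.
Capacity per unit length: φr_n = 0.75 × 0.6 × 620 × (0.707 × 12) = 2367 N/mm.
3007 > 2367 → NOT adequate.

f_max ≈ 3010 N/mm; NOT adequate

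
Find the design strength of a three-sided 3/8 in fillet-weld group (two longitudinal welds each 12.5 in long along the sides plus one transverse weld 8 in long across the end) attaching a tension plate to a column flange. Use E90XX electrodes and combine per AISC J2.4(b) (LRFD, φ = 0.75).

E90XX → F_EXX = 90 ksi.
t_e = 0.707 × 0.375 = 0.2651 in.
R_nwl = 0.6 × 90 × 0.2651 × 25 = 357.9 kip (longitudinal, 2 welds).
R_nwt = 0.6 × 90 × 0.2651 × 8 = 114.5 kip (transverse, base value).
(i) R_nwl + R_nwt = 472.5 kip; (ii) 0.85 R_nwl + 1.5 R_nwt = 476 kip.
R_n = max = 476 kip [governs: (ii)]; φR_n = 357 kip.

φR_n ≈ 357 kip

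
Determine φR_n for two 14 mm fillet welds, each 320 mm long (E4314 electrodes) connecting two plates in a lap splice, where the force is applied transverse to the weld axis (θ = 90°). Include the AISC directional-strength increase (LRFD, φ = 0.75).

φR_n ≈ 1840 kN

E43XX → F_EXX = 430 MPa.
t_e = 0.707 × 14 = 9.898 mm; A_we = 9.898 × 640 = 6335 mm².
Directional factor: 1.0 + 0.5 sin^1.5(90°) = 1.5.
F_nw = 0.6 × 430 × 1.5 = 387 MPa.
φR_n = 0.75 × 387 × 6335 × 10⁻³ = 1839 kN.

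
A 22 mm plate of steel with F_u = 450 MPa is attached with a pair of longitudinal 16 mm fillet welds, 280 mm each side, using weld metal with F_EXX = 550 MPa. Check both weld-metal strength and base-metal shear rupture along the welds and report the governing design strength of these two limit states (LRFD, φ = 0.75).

t_e = 0.707 × 16 = 11.31 mm; L = 560 mm.
Weld metal: φR_n = 0.75 × 0.6 × 550 × 11.31 × 560 × 10⁻³ = 1568 kN.
Base metal (shear rupture): φR_n = 0.75 × 0.6 × 450 × 22 × 560 × 10⁻³ = 2495 kN.
Governing: weld metal.

φR_n ≈ 1570 kN (weld metal governs)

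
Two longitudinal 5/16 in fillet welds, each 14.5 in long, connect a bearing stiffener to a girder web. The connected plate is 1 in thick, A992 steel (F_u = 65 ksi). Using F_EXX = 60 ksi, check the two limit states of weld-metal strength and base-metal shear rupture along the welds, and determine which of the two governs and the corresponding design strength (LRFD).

t_e = 0.707 × 0.3125 = 0.2209 in; L = 29 in.
Weld metal: φR_n = 0.75 × 0.6 × 60 × 0.2209 × 29 = 173 kips.
Base metal (shear rupture): φR_n = 0.75 × 0.6 × 65 × 1 × 29 = 848.2 kips.
Governing: weld metal.

φR_n ≈ 173 kips (weld metal governs)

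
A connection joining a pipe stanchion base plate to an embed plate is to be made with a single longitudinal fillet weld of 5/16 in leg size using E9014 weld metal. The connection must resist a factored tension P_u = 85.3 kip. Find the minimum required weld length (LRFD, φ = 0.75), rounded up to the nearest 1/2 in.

E90XX → F_EXX = 90 ksi.
Throat t_e = 0.707 × 0.3125 = 0.2209 in.
φr_n = 0.75 × 0.6 × 90 × 0.2209 = 8.948 kip/in.
L_req = P_u / φr_n = 85.3 / 8.948 = 9.533 in total.
Round up → use L = 10 in.

L = 10 in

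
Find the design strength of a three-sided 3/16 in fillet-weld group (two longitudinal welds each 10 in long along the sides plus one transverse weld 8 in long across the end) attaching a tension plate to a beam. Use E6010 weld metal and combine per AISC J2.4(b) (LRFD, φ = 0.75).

φR_n ≈ 104 kip

E60XX → F_EXX = 60 ksi.
t_e = 0.707 × 0.1875 = 0.1326 in.
R_nwl = 0.6 × 60 × 0.1326 × 20 = 95.44 kip (longitudinal, 2 welds).
R_nwt = 0.6 × 60 × 0.1326 × 8 = 38.18 kip (transverse, base value).
(i) R_nwl + R_nwt = 133.6 kip; (ii) 0.85 R_nwl + 1.5 R_nwt = 138.4 kip.
R_n = max = 138.4 kip [governs: (ii)]; φR_n = 103.8 kip.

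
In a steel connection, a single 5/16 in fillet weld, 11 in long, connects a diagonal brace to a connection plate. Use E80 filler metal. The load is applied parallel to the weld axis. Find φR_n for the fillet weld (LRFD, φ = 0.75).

φR_n ≈ 87.5 kips

E80XX → F_EXX = 80 ksi.
Effective throat t_e = 0.707 × 0.3125 = 0.2209 in.
Total length L = 11 in; A_we = 0.2209 × 11 = 2.43 in².
F_nw = 0.6 F_EXX = 0.6 × 80 = 48 ksi.
φR_n = 0.75 × 48 × 2.43 = 87.49 kips.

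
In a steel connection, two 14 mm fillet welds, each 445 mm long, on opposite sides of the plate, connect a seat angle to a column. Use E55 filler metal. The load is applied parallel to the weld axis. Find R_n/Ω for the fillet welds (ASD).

E55XX → F_EXX = 550 MPa.
Effective throat t_e = 0.707 × 14 = 9.898 mm.
Total length L = 890 mm; A_we = 9.898 × 890 = 8809 mm².
F_nw = 0.6 F_EXX = 0.6 × 550 = 330 MPa.
R_n = 330 × 8809 × 10⁻³ = 2907 kN; R_n/Ω = 2907/2.0 = 1454 kN.

R_n/Ω ≈ 1450 kN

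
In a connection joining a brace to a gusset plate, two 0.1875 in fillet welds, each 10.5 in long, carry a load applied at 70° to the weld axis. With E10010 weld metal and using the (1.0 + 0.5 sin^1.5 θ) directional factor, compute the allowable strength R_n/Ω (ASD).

R_n/Ω ≈ 122 kips

E100XX → F_EXX = 100 ksi.
t_e = 0.707 × 0.1875 = 0.1326 in; A_we = 0.1326 × 21 = 2.784 in².
Directional factor: 1.0 + 0.5 sin^1.5(70°) = 1.455.
F_nw = 0.6 × 100 × 1.455 = 87.33 ksi.
R_n/Ω = (87.33 × 2.784) / 2.0 = 121.6 kips.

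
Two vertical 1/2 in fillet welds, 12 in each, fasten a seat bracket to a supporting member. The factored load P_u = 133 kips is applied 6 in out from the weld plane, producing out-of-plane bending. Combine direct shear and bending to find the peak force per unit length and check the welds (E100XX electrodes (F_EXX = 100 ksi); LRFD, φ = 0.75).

L_w = 2 × 12 = 24 in; section modulus (unit throat) S = 2 × L²/6 = 48 in².
Direct shear f_v = P/L_w = 133/24 = 5.542 kip/in.
Moment M = P × e = 133 × 6 = 798 kip·in; bending f_b = M/S = 16.62 kip/in.
f_max = √(f_v² + f_b²) = √(5.542² + 16.62²) = 17.52 kip/in.
φr_n = 0.75 × 0.6 × 100 × (0.707 × 0.5) = 15.91 kip/in → NOT adequate.

f_max ≈ 17.5 kip/in; NOT adequate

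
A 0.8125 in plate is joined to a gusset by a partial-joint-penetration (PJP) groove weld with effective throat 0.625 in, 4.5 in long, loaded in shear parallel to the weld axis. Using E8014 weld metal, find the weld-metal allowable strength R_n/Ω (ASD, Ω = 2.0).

R_n/Ω ≈ 67.5 kip

E80XX → F_EXX = 80 ksi.
Effective throat (given) t_e = 0.625 in.
A_we = 0.625 × 4.5 = 2.812 in².
F_nw = 0.6 F_EXX = 48 ksi.
R_n/Ω = (48 × 2.812) / 2.0 = 67.5 kip.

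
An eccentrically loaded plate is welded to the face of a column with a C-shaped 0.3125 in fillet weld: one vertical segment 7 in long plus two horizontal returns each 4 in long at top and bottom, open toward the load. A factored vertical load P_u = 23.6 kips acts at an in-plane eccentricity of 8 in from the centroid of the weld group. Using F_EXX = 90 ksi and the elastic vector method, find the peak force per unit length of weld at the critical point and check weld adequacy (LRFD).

f_max ≈ 6.78 kip/in; adequate

Total weld length L_w = 15 in. Treat welds as unit-width lines.
Centroid: x̄ = 2×4×2 / 15 = 1.067 in from the vertical weld.
Polar moment about centroid: J = I_x + I_y = [7³/12 + 2×4×3.5²] + [7×1.067² + 2(4³/12 + 4×0.9333²)] = 152.2 in³.
Direct shear f_v = P/L_w = 23.6 / 15 = 1.573 kip/in (vertical).
Torsion M = P·e = 23.6 × 8 = 188.8 kip·in.
Critical point at (x, y) = (2.933, 3.5) from centroid. f_tx = M·y/J = 4.342 kip/in; f_ty = M·x/J = 3.639 kip/in.
Resultant f_max = √[f_tx² + (f_v + f_ty)²] = √[4.342² + (1.573 + 3.639)²] = 6.784 kip/in.
Capacity per unit length: φr_n = 0.75 × 0.6 × 90 × (0.707 × 0.3125) = 8.948 kip/in.
6.784 ≤ 8.948 → adequate.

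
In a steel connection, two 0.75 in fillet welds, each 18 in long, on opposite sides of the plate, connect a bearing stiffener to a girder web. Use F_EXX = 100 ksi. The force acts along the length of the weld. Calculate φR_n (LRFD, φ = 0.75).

φR_n ≈ 859 kips

Effective throat t_e = 0.707 × 0.75 = 0.5302 in.
Total length L = 36 in; A_we = 0.5302 × 36 = 19.09 in².
F_nw = 0.6 F_EXX = 0.6 × 100 = 60 ksi.
φR_n = 0.75 × 60 × 19.09 = 859 kips.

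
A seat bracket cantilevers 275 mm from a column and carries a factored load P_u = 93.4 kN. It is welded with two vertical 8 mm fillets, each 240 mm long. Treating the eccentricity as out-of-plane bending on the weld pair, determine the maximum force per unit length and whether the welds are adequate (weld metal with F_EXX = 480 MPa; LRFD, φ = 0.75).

L_w = 2 × 240 = 480 mm; section modulus (unit throat) S = 2 × L²/6 = 19200 mm².
Direct shear f_v = P/L_w = 93.4×10³/480 = 194.6 N/mm.
Moment M = P × e = 93.4×10³ × 275 = 25685000 N·mm; bending f_b = M/S = 1338 N/mm.
f_max = √(f_v² + f_b²) = √(194.6² + 1338²) = 1352 N/mm.
φr_n = 0.75 × 0.6 × 480 × (0.707 × 8) = 1222 N/mm → NOT adequate.

f_max ≈ 1350 N/mm; NOT adequate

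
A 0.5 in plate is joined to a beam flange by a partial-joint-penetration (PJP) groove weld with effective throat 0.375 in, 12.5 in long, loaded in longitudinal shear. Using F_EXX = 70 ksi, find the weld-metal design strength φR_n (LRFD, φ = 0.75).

Effective throat (given) t_e = 0.375 in.
A_we = 0.375 × 12.5 = 4.688 in².
F_nw = 0.6 F_EXX = 42 ksi.
φR_n = 0.75 × 42 × 4.688 = 147.7 kip.

φR_n ≈ 148 kip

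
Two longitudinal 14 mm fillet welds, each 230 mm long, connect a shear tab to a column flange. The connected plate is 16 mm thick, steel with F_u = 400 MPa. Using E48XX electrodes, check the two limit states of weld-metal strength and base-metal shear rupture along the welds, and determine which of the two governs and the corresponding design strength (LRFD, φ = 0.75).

φR_n ≈ 983 kN (weld metal governs)

E48XX → F_EXX = 480 MPa.
t_e = 0.707 × 14 = 9.898 mm; L = 460 mm.
Weld metal: φR_n = 0.75 × 0.6 × 480 × 9.898 × 460 × 10⁻³ = 983.5 kN.
Base metal (shear rupture): φR_n = 0.75 × 0.6 × 400 × 16 × 460 × 10⁻³ = 1325 kN.
Governing: weld metal.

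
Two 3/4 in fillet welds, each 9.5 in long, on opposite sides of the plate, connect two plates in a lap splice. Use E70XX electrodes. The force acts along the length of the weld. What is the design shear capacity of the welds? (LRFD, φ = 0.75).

φR_n ≈ 317 kips

E70XX → F_EXX = 70 ksi.
Effective throat t_e = 0.707 × 0.75 = 0.5302 in.
Total length L = 19 in; A_we = 0.5302 × 19 = 10.07 in².
F_nw = 0.6 F_EXX = 0.6 × 70 = 42 ksi.
φR_n = 0.75 × 42 × 10.07 = 317.4 kips.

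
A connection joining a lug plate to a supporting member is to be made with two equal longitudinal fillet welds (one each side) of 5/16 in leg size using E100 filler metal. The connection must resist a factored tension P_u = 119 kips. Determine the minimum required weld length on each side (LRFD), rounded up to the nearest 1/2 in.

L = 6 in on each side

E100XX → F_EXX = 100 ksi.
Throat t_e = 0.707 × 0.3125 = 0.2209 in.
φr_n = 0.75 × 0.6 × 100 × 0.2209 = 9.942 kips/in.
L_req = P_u / φr_n = 119 / 9.942 = 11.97 in total.
Per side: 11.97 / 2 = 5.985 in.
Round up → use L = 6 in on each side.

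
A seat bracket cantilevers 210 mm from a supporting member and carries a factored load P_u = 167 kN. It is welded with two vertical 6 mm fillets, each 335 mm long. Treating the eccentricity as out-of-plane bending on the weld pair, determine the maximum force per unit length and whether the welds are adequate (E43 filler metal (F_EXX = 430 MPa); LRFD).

f_max ≈ 970 N/mm; NOT adequate

L_w = 2 × 335 = 670 mm; section modulus (unit throat) S = 2 × L²/6 = 37410 mm².
Direct shear f_v = P/L_w = 167×10³/670 = 249.3 N/mm.
Moment M = P × e = 167×10³ × 210 = 35070000 N·mm; bending f_b = M/S = 937.5 N/mm.
f_max = √(f_v² + f_b²) = √(249.3² + 937.5²) = 970.1 N/mm.
φr_n = 0.75 × 0.6 × 430 × (0.707 × 6) = 820.8 N/mm → NOT adequate.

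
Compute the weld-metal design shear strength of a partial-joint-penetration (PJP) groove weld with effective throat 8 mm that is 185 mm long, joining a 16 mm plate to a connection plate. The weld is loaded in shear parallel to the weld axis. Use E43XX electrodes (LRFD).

E43XX → F_EXX = 430 MPa.
Effective throat (given) t_e = 8 mm.
A_we = 8 × 185 = 1480 mm².
F_nw = 0.6 F_EXX = 258 MPa.
φR_n = 0.75 × 258 × 1480 × 10⁻³ = 286.4 kN.

φR_n ≈ 286 kN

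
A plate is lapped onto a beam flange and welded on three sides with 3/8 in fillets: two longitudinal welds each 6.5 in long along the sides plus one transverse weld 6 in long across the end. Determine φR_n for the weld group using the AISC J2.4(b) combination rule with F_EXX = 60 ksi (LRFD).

t_e = 0.707 × 0.375 = 0.2651 in.
R_nwl = 0.6 × 60 × 0.2651 × 13 = 124.1 kips (longitudinal, 2 welds).
R_nwt = 0.6 × 60 × 0.2651 × 6 = 57.27 kips (transverse, base value).
(i) R_nwl + R_nwt = 181.3 kips; (ii) 0.85 R_nwl + 1.5 R_nwt = 191.4 kips.
R_n = max = 191.4 kips [governs: (ii)]; φR_n = 143.5 kips.

φR_n ≈ 144 kips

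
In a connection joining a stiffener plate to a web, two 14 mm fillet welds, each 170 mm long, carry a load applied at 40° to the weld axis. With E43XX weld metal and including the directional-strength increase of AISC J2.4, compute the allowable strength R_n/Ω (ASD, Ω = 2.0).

R_n/Ω ≈ 546 kN

E43XX → F_EXX = 430 MPa.
t_e = 0.707 × 14 = 9.898 mm; A_we = 9.898 × 340 = 3365 mm².
Directional factor: 1.0 + 0.5 sin^1.5(40°) = 1.258.
F_nw = 0.6 × 430 × 1.258 = 324.5 MPa.
R_n/Ω = (324.5 × 3365) / 2.0 × 10⁻³ = 546 kN.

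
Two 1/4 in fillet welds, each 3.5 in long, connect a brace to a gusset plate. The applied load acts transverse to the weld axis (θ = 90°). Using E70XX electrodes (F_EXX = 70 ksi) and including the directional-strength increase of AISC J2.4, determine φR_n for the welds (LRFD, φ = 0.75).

φR_n ≈ 58.5 kips

t_e = 0.707 × 0.25 = 0.1767 in; A_we = 0.1767 × 7 = 1.237 in².
Directional factor: 1.0 + 0.5 sin^1.5(90°) = 1.5.
F_nw = 0.6 × 70 × 1.5 = 63 ksi.
φR_n = 0.75 × 63 × 1.237 = 58.46 kips.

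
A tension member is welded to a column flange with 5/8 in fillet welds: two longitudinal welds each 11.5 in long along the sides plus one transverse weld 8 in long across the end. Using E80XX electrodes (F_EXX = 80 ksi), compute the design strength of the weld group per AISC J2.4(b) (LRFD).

t_e = 0.707 × 0.625 = 0.4419 in.
R_nwl = 0.6 × 80 × 0.4419 × 23 = 487.8 kip (longitudinal, 2 welds).
R_nwt = 0.6 × 80 × 0.4419 × 8 = 169.7 kip (transverse, base value).
(i) R_nwl + R_nwt = 657.5 kip; (ii) 0.85 R_nwl + 1.5 R_nwt = 669.2 kip.
R_n = max = 669.2 kip [governs: (ii)]; φR_n = 501.9 kip.

φR_n ≈ 502 kip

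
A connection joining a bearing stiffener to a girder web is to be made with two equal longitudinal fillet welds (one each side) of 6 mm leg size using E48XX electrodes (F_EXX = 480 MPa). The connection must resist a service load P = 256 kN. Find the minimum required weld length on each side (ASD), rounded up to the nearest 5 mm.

Throat t_e = 0.707 × 6 = 4.242 mm.
r_n/Ω = (0.6 × 480 × 4.242) / 2.0 = 610.8 N/mm = 0.6108 kN/mm.
L_req = P / (r_n/Ω) = 256 / 0.6108 = 419.1 mm total.
Per side: 419.1 / 2 = 209.5 mm.
Round up → use L = 210 mm on each side.

L = 210 mm on each side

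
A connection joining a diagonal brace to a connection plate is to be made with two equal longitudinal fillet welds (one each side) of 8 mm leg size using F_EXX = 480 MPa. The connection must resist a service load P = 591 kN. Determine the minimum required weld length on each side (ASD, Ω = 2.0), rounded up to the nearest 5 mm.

Throat t_e = 0.707 × 8 = 5.656 mm.
r_n/Ω = (0.6 × 480 × 5.656) / 2.0 = 814.5 N/mm = 0.8145 kN/mm.
L_req = P / (r_n/Ω) = 591 / 0.8145 = 725.6 mm total.
Per side: 725.6 / 2 = 362.8 mm.
Round up → use L = 365 mm on each side.

L = 365 mm on each side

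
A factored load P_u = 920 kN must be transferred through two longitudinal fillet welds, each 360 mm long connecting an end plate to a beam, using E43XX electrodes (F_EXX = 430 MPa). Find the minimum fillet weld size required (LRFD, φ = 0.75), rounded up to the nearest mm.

w = 10 mm

Total weld length L = 720 mm.
Required throat t_e = P_u / (φ × 0.6 F_EXX × L) = 920 / (0.75 × 0.6 × 430 × 720 × 10⁻³) = 6.604 mm.
Required leg w = t_e / 0.707 = 9.34 mm → use 10 mm.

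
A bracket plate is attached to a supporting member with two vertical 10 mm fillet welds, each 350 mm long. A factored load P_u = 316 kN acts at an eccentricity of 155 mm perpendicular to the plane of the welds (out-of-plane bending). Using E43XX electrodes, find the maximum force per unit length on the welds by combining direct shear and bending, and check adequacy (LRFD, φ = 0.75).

E43XX → F_EXX = 430 MPa.
L_w = 2 × 350 = 700 mm; section modulus (unit throat) S = 2 × L²/6 = 40830 mm².
Direct shear f_v = P/L_w = 316×10³/700 = 451.4 N/mm.
Moment M = P × e = 316×10³ × 155 = 48980000 N·mm; bending f_b = M/S = 1200 N/mm.
f_max = √(f_v² + f_b²) = √(451.4² + 1200²) = 1282 N/mm.
φr_n = 0.75 × 0.6 × 430 × (0.707 × 10) = 1368 N/mm → adequate.

f_max ≈ 1280 N/mm; adequate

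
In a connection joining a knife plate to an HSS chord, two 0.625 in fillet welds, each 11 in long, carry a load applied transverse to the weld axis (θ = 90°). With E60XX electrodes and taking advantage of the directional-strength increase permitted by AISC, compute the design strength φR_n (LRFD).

φR_n ≈ 394 kip

E60XX → F_EXX = 60 ksi.
t_e = 0.707 × 0.625 = 0.4419 in; A_we = 0.4419 × 22 = 9.721 in².
Directional factor: 1.0 + 0.5 sin^1.5(90°) = 1.5.
F_nw = 0.6 × 60 × 1.5 = 54 ksi.
φR_n = 0.75 × 54 × 9.721 = 393.7 kip.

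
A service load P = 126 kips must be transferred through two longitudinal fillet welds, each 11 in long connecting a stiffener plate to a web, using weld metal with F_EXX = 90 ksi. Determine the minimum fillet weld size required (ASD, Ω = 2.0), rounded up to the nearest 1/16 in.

w = 5/16 in

Total weld length L = 22 in.
Required throat t_e = P × Ω / (0.6 F_EXX × L) = 126 × 2.0 / (0.6 × 90 × 22) = 0.2121 in.
Required leg w = t_e / 0.707 = 0.3 in → use 5/16 in.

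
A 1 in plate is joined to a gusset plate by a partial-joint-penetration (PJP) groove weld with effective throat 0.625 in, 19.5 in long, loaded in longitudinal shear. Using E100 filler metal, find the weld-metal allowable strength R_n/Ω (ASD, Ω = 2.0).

R_n/Ω ≈ 366 kips

E100XX → F_EXX = 100 ksi.
Effective throat (given) t_e = 0.625 in.
A_we = 0.625 × 19.5 = 12.19 in².
F_nw = 0.6 F_EXX = 60 ksi.
R_n/Ω = (60 × 12.19) / 2.0 = 365.6 kips.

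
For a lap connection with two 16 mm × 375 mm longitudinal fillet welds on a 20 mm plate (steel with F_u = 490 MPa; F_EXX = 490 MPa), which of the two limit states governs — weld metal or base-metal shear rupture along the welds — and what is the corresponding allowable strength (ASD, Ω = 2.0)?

R_n/Ω ≈ 1250 kN (weld metal governs)

t_e = 0.707 × 16 = 11.31 mm; L = 750 mm.
Weld metal: R_n/Ω = (1/2.0) × 0.6 × 490 × 11.31 × 750 × 10⁻³ = 1247 kN.
Base metal (shear rupture): R_n/Ω = (1/2.0) × 0.6 × 490 × 20 × 750 × 10⁻³ = 2205 kN.
Governing: weld metal.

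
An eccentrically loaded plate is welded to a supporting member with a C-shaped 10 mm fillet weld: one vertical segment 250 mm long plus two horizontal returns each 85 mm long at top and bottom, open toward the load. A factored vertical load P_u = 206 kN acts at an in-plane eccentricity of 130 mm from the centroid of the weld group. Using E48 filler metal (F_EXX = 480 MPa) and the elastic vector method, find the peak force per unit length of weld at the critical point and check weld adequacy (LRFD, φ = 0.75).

f_max ≈ 1210 N/mm; adequate

Total weld length L_w = 420 mm. Treat welds as unit-width lines.
Centroid: x̄ = 2×85×42.5 / 420 = 17.2 mm from the vertical weld.
Polar moment about centroid: J = I_x + I_y = [250³/12 + 2×85×125²] + [250×17.2² + 2(85³/12 + 85×25.3²)] = 4243000 mm³.
Direct shear f_v = P/L_w = 206×10³ / 420 = 490.5 N/mm (vertical).
Torsion M = P·e = 206×10³ × 130 = 26780000 N·mm.
Critical point at (x, y) = (67.8, 125) from centroid. f_tx = M·y/J = 788.9 N/mm; f_ty = M·x/J = 427.9 N/mm.
Resultant f_max = √[f_tx² + (f_v + f_ty)²] = √[788.9² + (490.5 + 427.9)²] = 1211 N/mm.
Capacity per unit length: φr_n = 0.75 × 0.6 × 480 × (0.707 × 10) = 1527 N/mm.
1211 ≤ 1527 → adequate.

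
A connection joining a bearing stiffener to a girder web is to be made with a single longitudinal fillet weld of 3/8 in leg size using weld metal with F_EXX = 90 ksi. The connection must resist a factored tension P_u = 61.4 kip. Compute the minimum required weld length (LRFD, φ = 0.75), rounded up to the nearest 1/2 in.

Throat t_e = 0.707 × 0.375 = 0.2651 in.
φr_n = 0.75 × 0.6 × 90 × 0.2651 = 10.74 kip/in.
L_req = P_u / φr_n = 61.4 / 10.74 = 5.718 in total.
Round up → use L = 6 in.

L = 6 in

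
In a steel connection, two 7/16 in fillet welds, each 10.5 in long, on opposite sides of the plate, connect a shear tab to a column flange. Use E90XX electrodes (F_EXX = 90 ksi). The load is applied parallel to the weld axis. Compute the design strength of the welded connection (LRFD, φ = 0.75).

φR_n ≈ 263 kips

Effective throat t_e = 0.707 × 0.4375 = 0.3093 in.
Total length L = 21 in; A_we = 0.3093 × 21 = 6.496 in².
F_nw = 0.6 F_EXX = 0.6 × 90 = 54 ksi.
φR_n = 0.75 × 54 × 6.496 = 263.1 kips.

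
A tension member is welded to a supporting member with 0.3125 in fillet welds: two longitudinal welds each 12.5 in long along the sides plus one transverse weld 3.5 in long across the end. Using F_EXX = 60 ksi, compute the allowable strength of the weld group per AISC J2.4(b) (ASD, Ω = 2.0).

t_e = 0.707 × 0.3125 = 0.2209 in.
R_nwl = 0.6 × 60 × 0.2209 × 25 = 198.8 kips (longitudinal, 2 welds).
R_nwt = 0.6 × 60 × 0.2209 × 3.5 = 27.84 kips (transverse, base value).
(i) R_nwl + R_nwt = 226.7 kips; (ii) 0.85 R_nwl + 1.5 R_nwt = 210.8 kips.
R_n = max = 226.7 kips [governs: (i)]; R_n/Ω = 113.3 kips.

R_n/Ω ≈ 113 kips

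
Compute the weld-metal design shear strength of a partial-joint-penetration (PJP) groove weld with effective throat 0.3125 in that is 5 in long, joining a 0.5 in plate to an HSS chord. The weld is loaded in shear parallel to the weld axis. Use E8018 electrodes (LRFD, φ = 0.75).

E80XX → F_EXX = 80 ksi.
Effective throat (given) t_e = 0.3125 in.
A_we = 0.3125 × 5 = 1.562 in².
F_nw = 0.6 F_EXX = 48 ksi.
φR_n = 0.75 × 48 × 1.562 = 56.25 kip.

φR_n ≈ 56.2 kip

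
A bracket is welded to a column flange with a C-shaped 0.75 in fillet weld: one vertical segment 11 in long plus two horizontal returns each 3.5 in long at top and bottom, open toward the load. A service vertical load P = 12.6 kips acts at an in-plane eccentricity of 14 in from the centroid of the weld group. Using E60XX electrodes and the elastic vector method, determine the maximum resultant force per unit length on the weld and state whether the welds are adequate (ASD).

f_max ≈ 3.55 kip/in; adequate

E60XX → F_EXX = 60 ksi.
Total weld length L_w = 18 in. Treat welds as unit-width lines.
Centroid: x̄ = 2×3.5×1.75 / 18 = 0.6806 in from the vertical weld.
Polar moment about centroid: J = I_x + I_y = [11³/12 + 2×3.5×5.5²] + [11×0.6806² + 2(3.5³/12 + 3.5×1.069²)] = 342.9 in³.
Direct shear f_v = P/L_w = 12.6 / 18 = 0.7 kip/in (vertical).
Torsion M = P·e = 12.6 × 14 = 176.4 kip·in.
Critical point at (x, y) = (2.819, 5.5) from centroid. f_tx = M·y/J = 2.829 kip/in; f_ty = M·x/J = 1.45 kip/in.
Resultant f_max = √[f_tx² + (f_v + f_ty)²] = √[2.829² + (0.7 + 1.45)²] = 3.554 kip/in.
Capacity per unit length: r_n/Ω = (1/2.0) × 0.6 × 60 × (0.707 × 0.75) = 9.544 kip/in.
3.554 ≤ 9.544 → adequate.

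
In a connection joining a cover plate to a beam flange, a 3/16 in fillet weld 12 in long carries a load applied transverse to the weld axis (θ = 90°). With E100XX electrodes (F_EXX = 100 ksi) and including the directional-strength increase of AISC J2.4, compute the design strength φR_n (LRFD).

t_e = 0.707 × 0.1875 = 0.1326 in; A_we = 0.1326 × 12 = 1.591 in².
Directional factor: 1.0 + 0.5 sin^1.5(90°) = 1.5.
F_nw = 0.6 × 100 × 1.5 = 90 ksi.
φR_n = 0.75 × 90 × 1.591 = 107.4 kip.

φR_n ≈ 107 kip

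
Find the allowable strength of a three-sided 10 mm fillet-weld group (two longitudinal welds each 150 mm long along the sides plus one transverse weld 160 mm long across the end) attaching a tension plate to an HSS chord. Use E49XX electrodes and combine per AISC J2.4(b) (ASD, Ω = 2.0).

R_n/Ω ≈ 514 kN

E49XX → F_EXX = 490 MPa.
t_e = 0.707 × 10 = 7.07 mm.
R_nwl = 0.6 × 490 × 7.07 × 300 × 10⁻³ = 623.6 kN (longitudinal, 2 welds).
R_nwt = 0.6 × 490 × 7.07 × 160 × 10⁻³ = 332.6 kN (transverse, base value).
(i) R_nwl + R_nwt = 956.1 kN; (ii) 0.85 R_nwl + 1.5 R_nwt = 1029 kN.
R_n = max = 1029 kN [governs: (ii)]; R_n/Ω = 514.4 kN.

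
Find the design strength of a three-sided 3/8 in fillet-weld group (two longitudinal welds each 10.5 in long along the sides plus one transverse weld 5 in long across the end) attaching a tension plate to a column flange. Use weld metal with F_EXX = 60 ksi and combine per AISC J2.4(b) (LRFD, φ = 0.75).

φR_n ≈ 186 kip

t_e = 0.707 × 0.375 = 0.2651 in.
R_nwl = 0.6 × 60 × 0.2651 × 21 = 200.4 kip (longitudinal, 2 welds).
R_nwt = 0.6 × 60 × 0.2651 × 5 = 47.72 kip (transverse, base value).
(i) R_nwl + R_nwt = 248.2 kip; (ii) 0.85 R_nwl + 1.5 R_nwt = 242 kip.
R_n = max = 248.2 kip [governs: (i)]; φR_n = 186.1 kip.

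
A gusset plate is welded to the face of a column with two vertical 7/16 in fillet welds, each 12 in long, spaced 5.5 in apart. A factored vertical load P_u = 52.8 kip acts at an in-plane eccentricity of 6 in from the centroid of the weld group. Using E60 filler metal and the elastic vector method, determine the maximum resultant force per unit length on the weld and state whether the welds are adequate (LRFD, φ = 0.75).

E60XX → F_EXX = 60 ksi.
Total weld length L_w = 24 in. Treat welds as unit-width lines.
Polar moment about centroid: J = 2[d³/12 + d(b/2)²] = 2[12³/12 + 12×2.75²] = 469.5 in³.
Direct shear f_v = P/L_w = 52.8 / 24 = 2.2 kip/in (vertical).
Torsion M = P·e = 52.8 × 6 = 316.8 kip·in.
Critical point at (x, y) = (2.75, 6) from centroid. f_tx = M·y/J = 4.049 kip/in; f_ty = M·x/J = 1.856 kip/in.
Resultant f_max = √[f_tx² + (f_v + f_ty)²] = √[4.049² + (2.2 + 1.856)²] = 5.731 kip/in.
Capacity per unit length: φr_n = 0.75 × 0.6 × 60 × (0.707 × 0.4375) = 8.351 kip/in.
5.731 ≤ 8.351 → adequate.

f_max ≈ 5.73 kip/in; adequate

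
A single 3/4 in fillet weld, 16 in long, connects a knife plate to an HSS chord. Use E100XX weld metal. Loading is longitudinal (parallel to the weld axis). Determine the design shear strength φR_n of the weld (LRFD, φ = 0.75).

φR_n ≈ 382 kips

E100XX → F_EXX = 100 ksi.
Effective throat t_e = 0.707 × 0.75 = 0.5302 in.
Total length L = 16 in; A_we = 0.5302 × 16 = 8.484 in².
F_nw = 0.6 F_EXX = 0.6 × 100 = 60 ksi.
φR_n = 0.75 × 60 × 8.484 = 381.8 kips.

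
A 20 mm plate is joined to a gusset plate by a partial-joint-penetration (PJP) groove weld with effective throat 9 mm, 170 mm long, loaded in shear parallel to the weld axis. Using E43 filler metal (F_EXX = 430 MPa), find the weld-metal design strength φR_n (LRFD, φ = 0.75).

φR_n ≈ 296 kN

Effective throat (given) t_e = 9 mm.
A_we = 9 × 170 = 1530 mm².
F_nw = 0.6 F_EXX = 258 MPa.
φR_n = 0.75 × 258 × 1530 × 10⁻³ = 296.1 kN.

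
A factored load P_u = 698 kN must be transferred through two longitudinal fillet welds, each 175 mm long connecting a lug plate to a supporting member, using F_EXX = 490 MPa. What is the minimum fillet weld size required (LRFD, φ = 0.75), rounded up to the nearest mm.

w = 13 mm

Total weld length L = 350 mm.
Required throat t_e = P_u / (φ × 0.6 F_EXX × L) = 698 / (0.75 × 0.6 × 490 × 350 × 10⁻³) = 9.044 mm.
Required leg w = t_e / 0.707 = 12.79 mm → use 13 mm.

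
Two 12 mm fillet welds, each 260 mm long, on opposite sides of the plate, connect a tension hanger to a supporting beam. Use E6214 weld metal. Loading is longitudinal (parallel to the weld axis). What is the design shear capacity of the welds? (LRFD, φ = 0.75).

φR_n ≈ 1230 kN

E62XX → F_EXX = 620 MPa.
Effective throat t_e = 0.707 × 12 = 8.484 mm.
Total length L = 520 mm; A_we = 8.484 × 520 = 4412 mm².
F_nw = 0.6 F_EXX = 0.6 × 620 = 372 MPa.
φR_n = 0.75 × 372 × 4412 × 10⁻³ = 1231 kN.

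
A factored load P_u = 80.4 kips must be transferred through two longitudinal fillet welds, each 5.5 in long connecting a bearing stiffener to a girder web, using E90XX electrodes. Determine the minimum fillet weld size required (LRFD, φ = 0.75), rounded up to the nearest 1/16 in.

E90XX → F_EXX = 90 ksi.
Total weld length L = 11 in.
Required throat t_e = P_u / (φ × 0.6 F_EXX × L) = 80.4 / (0.75 × 0.6 × 90 × 11) = 0.1805 in.
Required leg w = t_e / 0.707 = 0.2553 in → use 5/16 in.

w = 5/16 in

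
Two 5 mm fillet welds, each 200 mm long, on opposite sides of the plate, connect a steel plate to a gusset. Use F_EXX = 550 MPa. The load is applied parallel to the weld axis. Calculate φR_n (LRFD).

Effective throat t_e = 0.707 × 5 = 3.535 mm.
Total length L = 400 mm; A_we = 3.535 × 400 = 1414 mm².
F_nw = 0.6 F_EXX = 0.6 × 550 = 330 MPa.
φR_n = 0.75 × 330 × 1414 × 10⁻³ = 350 kN.

φR_n ≈ 350 kN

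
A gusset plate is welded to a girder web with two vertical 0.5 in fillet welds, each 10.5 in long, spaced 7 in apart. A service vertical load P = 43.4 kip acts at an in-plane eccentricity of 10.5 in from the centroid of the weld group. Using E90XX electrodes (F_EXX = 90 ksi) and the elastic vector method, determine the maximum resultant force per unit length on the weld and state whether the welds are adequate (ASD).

Total weld length L_w = 21 in. Treat welds as unit-width lines.
Polar moment about centroid: J = 2[d³/12 + d(b/2)²] = 2[10.5³/12 + 10.5×3.5²] = 450.2 in³.
Direct shear f_v = P/L_w = 43.4 / 21 = 2.067 kip/in (vertical).
Torsion M = P·e = 43.4 × 10.5 = 455.7 kip·in.
Critical point at (x, y) = (3.5, 5.25) from centroid. f_tx = M·y/J = 5.314 kip/in; f_ty = M·x/J = 3.543 kip/in.
Resultant f_max = √[f_tx² + (f_v + f_ty)²] = √[5.314² + (2.067 + 3.543)²] = 7.727 kip/in.
Capacity per unit length: r_n/Ω = (1/2.0) × 0.6 × 90 × (0.707 × 0.5) = 9.544 kip/in.
7.727 ≤ 9.544 → adequate.

f_max ≈ 7.73 kip/in; adequate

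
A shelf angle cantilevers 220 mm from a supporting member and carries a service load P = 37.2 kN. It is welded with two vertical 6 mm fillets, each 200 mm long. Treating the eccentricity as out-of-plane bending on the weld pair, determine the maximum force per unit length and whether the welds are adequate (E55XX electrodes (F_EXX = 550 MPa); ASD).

f_max ≈ 621 N/mm; adequate

L_w = 2 × 200 = 400 mm; section modulus (unit throat) S = 2 × L²/6 = 13330 mm².
Direct shear f_v = P/L_w = 37.2×10³/400 = 93 N/mm.
Moment M = P × e = 37.2×10³ × 220 = 8184000 N·mm; bending f_b = M/S = 613.8 N/mm.
f_max = √(f_v² + f_b²) = √(93² + 613.8²) = 620.8 N/mm.
r_n/Ω = (1/2.0) × 0.6 × 550 × (0.707 × 6) = 699.9 N/mm → adequate.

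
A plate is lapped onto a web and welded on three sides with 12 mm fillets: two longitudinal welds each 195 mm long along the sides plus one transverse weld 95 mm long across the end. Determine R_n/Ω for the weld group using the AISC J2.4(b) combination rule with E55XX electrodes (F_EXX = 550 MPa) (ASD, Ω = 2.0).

R_n/Ω ≈ 679 kN

t_e = 0.707 × 12 = 8.484 mm.
R_nwl = 0.6 × 550 × 8.484 × 390 × 10⁻³ = 1092 kN (longitudinal, 2 welds).
R_nwt = 0.6 × 550 × 8.484 × 95 × 10⁻³ = 266 kN (transverse, base value).
(i) R_nwl + R_nwt = 1358 kN; (ii) 0.85 R_nwl + 1.5 R_nwt = 1327 kN.
R_n = max = 1358 kN [governs: (i)]; R_n/Ω = 678.9 kN.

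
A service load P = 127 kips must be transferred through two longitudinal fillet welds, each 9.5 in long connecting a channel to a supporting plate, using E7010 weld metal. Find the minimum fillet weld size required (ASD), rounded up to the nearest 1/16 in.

E70XX → F_EXX = 70 ksi.
Total weld length L = 19 in.
Required throat t_e = P × Ω / (0.6 F_EXX × L) = 127 × 2.0 / (0.6 × 70 × 19) = 0.3183 in.
Required leg w = t_e / 0.707 = 0.4502 in → use 1/2 in.

w = 1/2 in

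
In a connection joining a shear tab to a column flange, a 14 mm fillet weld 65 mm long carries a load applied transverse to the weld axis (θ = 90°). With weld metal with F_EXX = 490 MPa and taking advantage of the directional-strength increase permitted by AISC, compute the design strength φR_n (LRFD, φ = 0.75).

φR_n ≈ 213 kN

t_e = 0.707 × 14 = 9.898 mm; A_we = 9.898 × 65 = 643.4 mm².
Directional factor: 1.0 + 0.5 sin^1.5(90°) = 1.5.
F_nw = 0.6 × 490 × 1.5 = 441 MPa.
φR_n = 0.75 × 441 × 643.4 × 10⁻³ = 212.8 kN.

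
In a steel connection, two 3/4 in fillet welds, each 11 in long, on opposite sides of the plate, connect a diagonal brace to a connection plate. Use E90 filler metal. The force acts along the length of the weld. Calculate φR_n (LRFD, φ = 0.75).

E90XX → F_EXX = 90 ksi.
Effective throat t_e = 0.707 × 0.75 = 0.5302 in.
Total length L = 22 in; A_we = 0.5302 × 22 = 11.67 in².
F_nw = 0.6 F_EXX = 0.6 × 90 = 54 ksi.
φR_n = 0.75 × 54 × 11.67 = 472.5 kip.

φR_n ≈ 472 kip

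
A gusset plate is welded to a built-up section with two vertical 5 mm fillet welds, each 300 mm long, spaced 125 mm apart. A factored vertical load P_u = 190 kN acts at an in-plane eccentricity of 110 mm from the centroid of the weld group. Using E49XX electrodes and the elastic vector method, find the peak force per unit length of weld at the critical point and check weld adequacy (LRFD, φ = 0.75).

f_max ≈ 684 N/mm; adequate

E49XX → F_EXX = 490 MPa.
Total weld length L_w = 600 mm. Treat welds as unit-width lines.
Polar moment about centroid: J = 2[d³/12 + d(b/2)²] = 2[300³/12 + 300×62.5²] = 6844000 mm³.
Direct shear f_v = P/L_w = 190×10³ / 600 = 316.7 N/mm (vertical).
Torsion M = P·e = 190×10³ × 110 = 20900000 N·mm.
Critical point at (x, y) = (62.5, 150) from centroid. f_tx = M·y/J = 458.1 N/mm; f_ty = M·x/J = 190.9 N/mm.
Resultant f_max = √[f_tx² + (f_v + f_ty)²] = √[458.1² + (316.7 + 190.9)²] = 683.7 N/mm.
Capacity per unit length: φr_n = 0.75 × 0.6 × 490 × (0.707 × 5) = 779.5 N/mm.
683.7 ≤ 779.5 → adequate.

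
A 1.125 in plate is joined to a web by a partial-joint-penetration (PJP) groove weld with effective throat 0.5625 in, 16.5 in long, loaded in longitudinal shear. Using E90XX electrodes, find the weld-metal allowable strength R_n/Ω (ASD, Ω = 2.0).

E90XX → F_EXX = 90 ksi.
Effective throat (given) t_e = 0.5625 in.
A_we = 0.5625 × 16.5 = 9.281 in².
F_nw = 0.6 F_EXX = 54 ksi.
R_n/Ω = (54 × 9.281) / 2.0 = 250.6 kips.

R_n/Ω ≈ 251 kips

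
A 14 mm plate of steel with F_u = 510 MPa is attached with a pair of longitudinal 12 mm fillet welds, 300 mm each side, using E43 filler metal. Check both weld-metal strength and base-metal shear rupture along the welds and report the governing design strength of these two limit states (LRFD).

E43XX → F_EXX = 430 MPa.
t_e = 0.707 × 12 = 8.484 mm; L = 600 mm.
Weld metal: φR_n = 0.75 × 0.6 × 430 × 8.484 × 600 × 10⁻³ = 985 kN.
Base metal (shear rupture): φR_n = 0.75 × 0.6 × 510 × 14 × 600 × 10⁻³ = 1928 kN.
Governing: weld metal.

φR_n ≈ 985 kN (weld metal governs)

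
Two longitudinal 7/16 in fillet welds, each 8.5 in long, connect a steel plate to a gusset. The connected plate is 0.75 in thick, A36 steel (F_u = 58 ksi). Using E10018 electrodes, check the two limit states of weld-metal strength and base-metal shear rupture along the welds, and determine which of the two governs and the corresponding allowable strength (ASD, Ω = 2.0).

R_n/Ω ≈ 158 kip (weld metal governs)

E100XX → F_EXX = 100 ksi.
t_e = 0.707 × 0.4375 = 0.3093 in; L = 17 in.
Weld metal: R_n/Ω = (1/2.0) × 0.6 × 100 × 0.3093 × 17 = 157.7 kip.
Base metal (shear rupture): R_n/Ω = (1/2.0) × 0.6 × 58 × 0.75 × 17 = 221.8 kip.
Governing: weld metal.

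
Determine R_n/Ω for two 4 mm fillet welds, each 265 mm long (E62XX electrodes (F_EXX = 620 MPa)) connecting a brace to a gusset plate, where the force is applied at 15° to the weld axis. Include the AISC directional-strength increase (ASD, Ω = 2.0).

R_n/Ω ≈ 297 kN

t_e = 0.707 × 4 = 2.828 mm; A_we = 2.828 × 530 = 1499 mm².
Directional factor: 1.0 + 0.5 sin^1.5(15°) = 1.066.
F_nw = 0.6 × 620 × 1.066 = 396.5 MPa.
R_n/Ω = (396.5 × 1499) / 2.0 × 10⁻³ = 297.1 kN.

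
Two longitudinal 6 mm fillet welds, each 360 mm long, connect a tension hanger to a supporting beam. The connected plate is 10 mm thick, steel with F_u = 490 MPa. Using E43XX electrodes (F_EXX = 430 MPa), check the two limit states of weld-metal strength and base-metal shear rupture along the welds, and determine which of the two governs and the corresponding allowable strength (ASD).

R_n/Ω ≈ 394 kN (weld metal governs)

t_e = 0.707 × 6 = 4.242 mm; L = 720 mm.
Weld metal: R_n/Ω = (1/2.0) × 0.6 × 430 × 4.242 × 720 × 10⁻³ = 394 kN.
Base metal (shear rupture): R_n/Ω = (1/2.0) × 0.6 × 490 × 10 × 720 × 10⁻³ = 1058 kN.
Governing: weld metal.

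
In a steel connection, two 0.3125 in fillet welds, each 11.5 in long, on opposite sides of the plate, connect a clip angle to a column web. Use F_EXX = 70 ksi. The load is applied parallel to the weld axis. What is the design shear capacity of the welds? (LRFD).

φR_n ≈ 160 kips

Effective throat t_e = 0.707 × 0.3125 = 0.2209 in.
Total length L = 23 in; A_we = 0.2209 × 23 = 5.082 in².
F_nw = 0.6 F_EXX = 0.6 × 70 = 42 ksi.
φR_n = 0.75 × 42 × 5.082 = 160.1 kips.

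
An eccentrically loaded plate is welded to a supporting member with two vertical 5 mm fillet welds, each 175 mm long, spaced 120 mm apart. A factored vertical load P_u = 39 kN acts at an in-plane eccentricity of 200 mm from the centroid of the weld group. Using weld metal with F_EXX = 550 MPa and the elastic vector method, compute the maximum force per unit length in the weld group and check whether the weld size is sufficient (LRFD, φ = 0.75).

f_max ≈ 457 N/mm; adequate

Total weld length L_w = 350 mm. Treat welds as unit-width lines.
Polar moment about centroid: J = 2[d³/12 + d(b/2)²] = 2[175³/12 + 175×60²] = 2153000 mm³.
Direct shear f_v = P/L_w = 39×10³ / 350 = 111.4 N/mm (vertical).
Torsion M = P·e = 39×10³ × 200 = 7800000 N·mm.
Critical point at (x, y) = (60, 87.5) from centroid. f_tx = M·y/J = 317 N/mm; f_ty = M·x/J = 217.3 N/mm.
Resultant f_max = √[f_tx² + (f_v + f_ty)²] = √[317² + (111.4 + 217.3)²] = 456.7 N/mm.
Capacity per unit length: φr_n = 0.75 × 0.6 × 550 × (0.707 × 5) = 874.9 N/mm.
456.7 ≤ 874.9 → adequate.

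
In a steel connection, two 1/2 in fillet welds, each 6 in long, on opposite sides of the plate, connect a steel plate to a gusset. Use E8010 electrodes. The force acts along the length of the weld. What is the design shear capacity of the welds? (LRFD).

E80XX → F_EXX = 80 ksi.
Effective throat t_e = 0.707 × 0.5 = 0.3535 in.
Total length L = 12 in; A_we = 0.3535 × 12 = 4.242 in².
F_nw = 0.6 F_EXX = 0.6 × 80 = 48 ksi.
φR_n = 0.75 × 48 × 4.242 = 152.7 kips.

φR_n ≈ 153 kips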